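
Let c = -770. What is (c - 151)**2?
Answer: 848241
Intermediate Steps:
(c - 151)**2 = (-770 - 151)**2 = (-921)**2 = 848241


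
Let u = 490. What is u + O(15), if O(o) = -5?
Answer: 485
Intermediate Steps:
u + O(15) = 490 - 5 = 485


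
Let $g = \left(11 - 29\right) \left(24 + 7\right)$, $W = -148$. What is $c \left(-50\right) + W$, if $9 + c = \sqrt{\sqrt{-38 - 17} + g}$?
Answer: $302 - 50 \sqrt{-558 + i \sqrt{55}} \approx 294.15 - 1181.1 i$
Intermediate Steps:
$g = -558$ ($g = \left(-18\right) 31 = -558$)
$c = -9 + \sqrt{-558 + i \sqrt{55}}$ ($c = -9 + \sqrt{\sqrt{-38 - 17} - 558} = -9 + \sqrt{\sqrt{-55} - 558} = -9 + \sqrt{i \sqrt{55} - 558} = -9 + \sqrt{-558 + i \sqrt{55}} \approx -8.843 + 23.623 i$)
$c \left(-50\right) + W = \left(-9 + \sqrt{-558 + i \sqrt{55}}\right) \left(-50\right) - 148 = \left(450 - 50 \sqrt{-558 + i \sqrt{55}}\right) - 148 = 302 - 50 \sqrt{-558 + i \sqrt{55}}$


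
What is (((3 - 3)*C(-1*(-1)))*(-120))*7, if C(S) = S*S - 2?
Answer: 0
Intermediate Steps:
C(S) = -2 + S² (C(S) = S² - 2 = -2 + S²)
(((3 - 3)*C(-1*(-1)))*(-120))*7 = (((3 - 3)*(-2 + (-1*(-1))²))*(-120))*7 = ((0*(-2 + 1²))*(-120))*7 = ((0*(-2 + 1))*(-120))*7 = ((0*(-1))*(-120))*7 = (0*(-120))*7 = 0*7 = 0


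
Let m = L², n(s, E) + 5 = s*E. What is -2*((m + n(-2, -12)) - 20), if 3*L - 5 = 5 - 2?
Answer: -110/9 ≈ -12.222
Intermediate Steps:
L = 8/3 (L = 5/3 + (5 - 2)/3 = 5/3 + (⅓)*3 = 5/3 + 1 = 8/3 ≈ 2.6667)
n(s, E) = -5 + E*s (n(s, E) = -5 + s*E = -5 + E*s)
m = 64/9 (m = (8/3)² = 64/9 ≈ 7.1111)
-2*((m + n(-2, -12)) - 20) = -2*((64/9 + (-5 - 12*(-2))) - 20) = -2*((64/9 + (-5 + 24)) - 20) = -2*((64/9 + 19) - 20) = -2*(235/9 - 20) = -2*55/9 = -110/9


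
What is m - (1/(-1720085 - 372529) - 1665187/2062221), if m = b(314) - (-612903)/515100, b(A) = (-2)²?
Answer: 740631888023475899/123493294396443300 ≈ 5.9973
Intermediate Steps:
b(A) = 4
m = 891101/171700 (m = 4 - (-612903)/515100 = 4 - 1*(-204301/171700) = 4 + 204301/171700 = 891101/171700 ≈ 5.1899)
m - (1/(-1720085 - 372529) - 1665187/2062221) = 891101/171700 - (1/(-1720085 - 372529) - 1665187/2062221) = 891101/171700 - (1/(-2092614) - 1665187/2062221) = 891101/171700 - (-1/2092614 - 1*1665187/2062221) = 891101/171700 - (-1/2092614 - 1665187/2062221) = 891101/171700 - 1*(-1161531897013/1438477511898) = 891101/171700 + 1161531897013/1438477511898 = 740631888023475899/123493294396443300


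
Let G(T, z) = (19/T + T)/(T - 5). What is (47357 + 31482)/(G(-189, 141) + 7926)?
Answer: 1445355387/145325228 ≈ 9.9457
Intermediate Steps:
G(T, z) = (T + 19/T)/(-5 + T)
(47357 + 31482)/(G(-189, 141) + 7926) = (47357 + 31482)/((19 + (-189)²)/((-189)*(-5 - 189)) + 7926) = 78839/(-1/189*(19 + 35721)/(-194) + 7926) = 78839/(-1/189*(-1/194)*35740 + 7926) = 78839/(17870/18333 + 7926) = 78839/(145325228/18333) = 78839*(18333/145325228) = 1445355387/145325228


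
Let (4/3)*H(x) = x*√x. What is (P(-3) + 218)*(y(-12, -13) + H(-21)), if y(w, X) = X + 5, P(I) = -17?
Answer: -1608 - 12663*I*√21/4 ≈ -1608.0 - 14507.0*I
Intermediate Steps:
y(w, X) = 5 + X
H(x) = 3*x^(3/2)/4 (H(x) = 3*(x*√x)/4 = 3*x^(3/2)/4)
(P(-3) + 218)*(y(-12, -13) + H(-21)) = (-17 + 218)*((5 - 13) + 3*(-21)^(3/2)/4) = 201*(-8 + 3*(-21*I*√21)/4) = 201*(-8 - 63*I*√21/4) = -1608 - 12663*I*√21/4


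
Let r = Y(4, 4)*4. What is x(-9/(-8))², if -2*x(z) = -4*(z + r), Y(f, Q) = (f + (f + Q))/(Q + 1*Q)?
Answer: 3249/16 ≈ 203.06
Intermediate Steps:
Y(f, Q) = (Q + 2*f)/(2*Q) (Y(f, Q) = (f + (Q + f))/(Q + Q) = (Q + 2*f)/((2*Q)) = (Q + 2*f)*(1/(2*Q)) = (Q + 2*f)/(2*Q))
r = 6 (r = ((4 + (½)*4)/4)*4 = ((4 + 2)/4)*4 = ((¼)*6)*4 = (3/2)*4 = 6)
x(z) = 12 + 2*z (x(z) = -(-2)*(z + 6) = -(-2)*(6 + z) = -(-24 - 4*z)/2 = 12 + 2*z)
x(-9/(-8))² = (12 + 2*(-9/(-8)))² = (12 + 2*(-9*(-⅛)))² = (12 + 2*(9/8))² = (12 + 9/4)² = (57/4)² = 3249/16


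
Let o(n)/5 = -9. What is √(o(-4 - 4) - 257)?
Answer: I*√302 ≈ 17.378*I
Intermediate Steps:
o(n) = -45 (o(n) = 5*(-9) = -45)
√(o(-4 - 4) - 257) = √(-45 - 257) = √(-302) = I*√302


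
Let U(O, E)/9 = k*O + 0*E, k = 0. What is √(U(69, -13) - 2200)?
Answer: 10*I*√22 ≈ 46.904*I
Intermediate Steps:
U(O, E) = 0 (U(O, E) = 9*(0*O + 0*E) = 9*(0 + 0) = 9*0 = 0)
√(U(69, -13) - 2200) = √(0 - 2200) = √(-2200) = 10*I*√22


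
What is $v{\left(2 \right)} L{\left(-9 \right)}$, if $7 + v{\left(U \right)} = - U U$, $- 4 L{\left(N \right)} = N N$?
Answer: $\frac{891}{4} \approx 222.75$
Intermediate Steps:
$L{\left(N \right)} = - \frac{N^{2}}{4}$ ($L{\left(N \right)} = - \frac{N N}{4} = - \frac{N^{2}}{4}$)
$v{\left(U \right)} = -7 - U^{2}$ ($v{\left(U \right)} = -7 + - U U = -7 - U^{2}$)
$v{\left(2 \right)} L{\left(-9 \right)} = \left(-7 - 2^{2}\right) \left(- \frac{\left(-9\right)^{2}}{4}\right) = \left(-7 - 4\right) \left(\left(- \frac{1}{4}\right) 81\right) = \left(-7 - 4\right) \left(- \frac{81}{4}\right) = \left(-11\right) \left(- \frac{81}{4}\right) = \frac{891}{4}$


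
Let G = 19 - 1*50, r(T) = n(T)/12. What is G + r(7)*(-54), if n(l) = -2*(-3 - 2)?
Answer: -76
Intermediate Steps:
n(l) = 10 (n(l) = -2*(-5) = 10)
r(T) = ⅚ (r(T) = 10/12 = 10*(1/12) = ⅚)
G = -31 (G = 19 - 50 = -31)
G + r(7)*(-54) = -31 + (⅚)*(-54) = -31 - 45 = -76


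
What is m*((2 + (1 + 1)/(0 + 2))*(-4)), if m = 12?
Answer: -144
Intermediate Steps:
m*((2 + (1 + 1)/(0 + 2))*(-4)) = 12*((2 + (1 + 1)/(0 + 2))*(-4)) = 12*((2 + 2/2)*(-4)) = 12*((2 + 2*(1/2))*(-4)) = 12*((2 + 1)*(-4)) = 12*(3*(-4)) = 12*(-12) = -144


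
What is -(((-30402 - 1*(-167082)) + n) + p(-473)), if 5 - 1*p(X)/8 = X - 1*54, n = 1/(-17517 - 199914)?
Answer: -30643855415/217431 ≈ -1.4094e+5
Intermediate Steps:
n = -1/217431 (n = 1/(-217431) = -1/217431 ≈ -4.5992e-6)
p(X) = 472 - 8*X (p(X) = 40 - 8*(X - 1*54) = 40 - 8*(X - 54) = 40 - 8*(-54 + X) = 40 + (432 - 8*X) = 472 - 8*X)
-(((-30402 - 1*(-167082)) + n) + p(-473)) = -(((-30402 - 1*(-167082)) - 1/217431) + (472 - 8*(-473))) = -(((-30402 + 167082) - 1/217431) + (472 + 3784)) = -((136680 - 1/217431) + 4256) = -(29718469079/217431 + 4256) = -1*30643855415/217431 = -30643855415/217431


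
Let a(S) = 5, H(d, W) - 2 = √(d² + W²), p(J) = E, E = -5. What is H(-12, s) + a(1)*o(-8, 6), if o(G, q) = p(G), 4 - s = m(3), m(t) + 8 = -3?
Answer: -23 + 3*√41 ≈ -3.7906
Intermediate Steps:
m(t) = -11 (m(t) = -8 - 3 = -11)
p(J) = -5
s = 15 (s = 4 - 1*(-11) = 4 + 11 = 15)
o(G, q) = -5
H(d, W) = 2 + √(W² + d²) (H(d, W) = 2 + √(d² + W²) = 2 + √(W² + d²))
H(-12, s) + a(1)*o(-8, 6) = (2 + √(15² + (-12)²)) + 5*(-5) = (2 + √(225 + 144)) - 25 = (2 + √369) - 25 = (2 + 3*√41) - 25 = -23 + 3*√41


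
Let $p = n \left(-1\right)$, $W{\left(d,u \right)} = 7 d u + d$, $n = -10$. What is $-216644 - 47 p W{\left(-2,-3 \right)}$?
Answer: $-235444$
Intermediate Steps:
$W{\left(d,u \right)} = d + 7 d u$ ($W{\left(d,u \right)} = 7 d u + d = d + 7 d u$)
$p = 10$ ($p = \left(-10\right) \left(-1\right) = 10$)
$-216644 - 47 p W{\left(-2,-3 \right)} = -216644 - 47 \cdot 10 \left(- 2 \left(1 + 7 \left(-3\right)\right)\right) = -216644 - 470 \left(- 2 \left(1 - 21\right)\right) = -216644 - 470 \left(\left(-2\right) \left(-20\right)\right) = -216644 - 470 \cdot 40 = -216644 - 18800 = -235444$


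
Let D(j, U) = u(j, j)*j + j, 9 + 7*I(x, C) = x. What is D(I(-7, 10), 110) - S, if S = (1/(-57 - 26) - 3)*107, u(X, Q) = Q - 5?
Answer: 1369182/4067 ≈ 336.66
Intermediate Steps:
I(x, C) = -9/7 + x/7
u(X, Q) = -5 + Q
D(j, U) = j + j*(-5 + j) (D(j, U) = (-5 + j)*j + j = j*(-5 + j) + j = j + j*(-5 + j))
S = -26750/83 (S = (1/(-83) - 3)*107 = (-1/83 - 3)*107 = -250/83*107 = -26750/83 ≈ -322.29)
D(I(-7, 10), 110) - S = (-9/7 + (1/7)*(-7))*(-4 + (-9/7 + (1/7)*(-7))) - 1*(-26750/83) = (-9/7 - 1)*(-4 + (-9/7 - 1)) + 26750/83 = -16*(-4 - 16/7)/7 + 26750/83 = -16/7*(-44/7) + 26750/83 = 704/49 + 26750/83 = 1369182/4067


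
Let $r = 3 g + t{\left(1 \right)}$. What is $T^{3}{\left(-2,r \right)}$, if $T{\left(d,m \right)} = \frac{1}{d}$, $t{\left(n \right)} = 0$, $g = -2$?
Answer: $- \frac{1}{8} \approx -0.125$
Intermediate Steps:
$r = -6$ ($r = 3 \left(-2\right) + 0 = -6 + 0 = -6$)
$T^{3}{\left(-2,r \right)} = \left(\frac{1}{-2}\right)^{3} = \left(- \frac{1}{2}\right)^{3} = - \frac{1}{8}$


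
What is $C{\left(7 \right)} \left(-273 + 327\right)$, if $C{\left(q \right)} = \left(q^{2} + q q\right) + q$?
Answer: $5670$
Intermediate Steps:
$C{\left(q \right)} = q + 2 q^{2}$ ($C{\left(q \right)} = \left(q^{2} + q^{2}\right) + q = 2 q^{2} + q = q + 2 q^{2}$)
$C{\left(7 \right)} \left(-273 + 327\right) = 7 \left(1 + 2 \cdot 7\right) \left(-273 + 327\right) = 7 \left(1 + 14\right) 54 = 7 \cdot 15 \cdot 54 = 105 \cdot 54 = 5670$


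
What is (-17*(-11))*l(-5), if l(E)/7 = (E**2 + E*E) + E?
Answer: 58905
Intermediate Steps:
l(E) = 7*E + 14*E**2 (l(E) = 7*((E**2 + E*E) + E) = 7*((E**2 + E**2) + E) = 7*(2*E**2 + E) = 7*(E + 2*E**2) = 7*E + 14*E**2)
(-17*(-11))*l(-5) = (-17*(-11))*(7*(-5)*(1 + 2*(-5))) = 187*(7*(-5)*(1 - 10)) = 187*(7*(-5)*(-9)) = 187*315 = 58905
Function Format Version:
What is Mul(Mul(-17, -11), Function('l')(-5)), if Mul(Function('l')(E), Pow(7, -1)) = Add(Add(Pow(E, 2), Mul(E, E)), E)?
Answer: 58905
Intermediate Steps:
Function('l')(E) = Add(Mul(7, E), Mul(14, Pow(E, 2))) (Function('l')(E) = Mul(7, Add(Add(Pow(E, 2), Mul(E, E)), E)) = Mul(7, Add(Add(Pow(E, 2), Pow(E, 2)), E)) = Mul(7, Add(Mul(2, Pow(E, 2)), E)) = Mul(7, Add(E, Mul(2, Pow(E, 2)))) = Add(Mul(7, E), Mul(14, Pow(E, 2))))
Mul(Mul(-17, -11), Function('l')(-5)) = Mul(Mul(-17, -11), Mul(7, -5, Add(1, Mul(2, -5)))) = Mul(187, Mul(7, -5, Add(1, -10))) = Mul(187, Mul(7, -5, -9)) = Mul(187, 315) = 58905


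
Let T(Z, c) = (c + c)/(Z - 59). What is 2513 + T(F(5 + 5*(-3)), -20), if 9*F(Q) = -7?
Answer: 676177/269 ≈ 2513.7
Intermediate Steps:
F(Q) = -7/9 (F(Q) = (1/9)*(-7) = -7/9)
T(Z, c) = 2*c/(-59 + Z) (T(Z, c) = (2*c)/(-59 + Z) = 2*c/(-59 + Z))
2513 + T(F(5 + 5*(-3)), -20) = 2513 + 2*(-20)/(-59 - 7/9) = 2513 + 2*(-20)/(-538/9) = 2513 + 2*(-20)*(-9/538) = 2513 + 180/269 = 676177/269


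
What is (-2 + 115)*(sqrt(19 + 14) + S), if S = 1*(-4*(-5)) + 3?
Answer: 2599 + 113*sqrt(33) ≈ 3248.1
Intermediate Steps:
S = 23 (S = 1*20 + 3 = 20 + 3 = 23)
(-2 + 115)*(sqrt(19 + 14) + S) = (-2 + 115)*(sqrt(19 + 14) + 23) = 113*(sqrt(33) + 23) = 113*(23 + sqrt(33)) = 2599 + 113*sqrt(33)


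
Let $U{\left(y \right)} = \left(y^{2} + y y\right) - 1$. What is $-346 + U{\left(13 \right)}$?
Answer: $-9$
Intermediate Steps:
$U{\left(y \right)} = -1 + 2 y^{2}$ ($U{\left(y \right)} = \left(y^{2} + y^{2}\right) - 1 = 2 y^{2} - 1 = -1 + 2 y^{2}$)
$-346 + U{\left(13 \right)} = -346 - \left(1 - 2 \cdot 13^{2}\right) = -346 + \left(-1 + 2 \cdot 169\right) = -346 + \left(-1 + 338\right) = -346 + 337 = -9$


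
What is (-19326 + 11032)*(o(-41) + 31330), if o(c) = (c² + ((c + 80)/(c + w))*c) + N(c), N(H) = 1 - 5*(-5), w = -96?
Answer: -37552478392/137 ≈ -2.7411e+8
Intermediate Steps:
N(H) = 26 (N(H) = 1 + 25 = 26)
o(c) = 26 + c² + c*(80 + c)/(-96 + c) (o(c) = (c² + ((c + 80)/(c - 96))*c) + 26 = (c² + ((80 + c)/(-96 + c))*c) + 26 = (c² + c*(80 + c)/(-96 + c)) + 26 = 26 + c² + c*(80 + c)/(-96 + c))
(-19326 + 11032)*(o(-41) + 31330) = (-19326 + 11032)*((-2496 + (-41)³ - 95*(-41)² + 106*(-41))/(-96 - 41) + 31330) = -8294*((-2496 - 68921 - 95*1681 - 4346)/(-137) + 31330) = -8294*(-(-2496 - 68921 - 159695 - 4346)/137 + 31330) = -8294*(-1/137*(-235458) + 31330) = -8294*(235458/137 + 31330) = -8294*4527668/137 = -37552478392/137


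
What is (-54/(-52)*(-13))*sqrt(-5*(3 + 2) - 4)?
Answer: -27*I*sqrt(29)/2 ≈ -72.7*I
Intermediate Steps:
(-54/(-52)*(-13))*sqrt(-5*(3 + 2) - 4) = (-54*(-1/52)*(-13))*sqrt(-5*5 - 4) = ((27/26)*(-13))*sqrt(-25 - 4) = -27*I*sqrt(29)/2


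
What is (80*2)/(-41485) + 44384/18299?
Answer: 367668480/151826803 ≈ 2.4216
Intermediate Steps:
(80*2)/(-41485) + 44384/18299 = 160*(-1/41485) + 44384*(1/18299) = -32/8297 + 44384/18299 = 367668480/151826803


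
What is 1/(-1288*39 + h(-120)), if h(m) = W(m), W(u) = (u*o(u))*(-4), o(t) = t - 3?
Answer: -1/109272 ≈ -9.1515e-6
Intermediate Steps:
o(t) = -3 + t
W(u) = -4*u*(-3 + u) (W(u) = (u*(-3 + u))*(-4) = -4*u*(-3 + u))
h(m) = 4*m*(3 - m)
1/(-1288*39 + h(-120)) = 1/(-1288*39 + 4*(-120)*(3 - 1*(-120))) = 1/(-50232 + 4*(-120)*(3 + 120)) = 1/(-50232 + 4*(-120)*123) = 1/(-50232 - 59040) = 1/(-109272) = -1/109272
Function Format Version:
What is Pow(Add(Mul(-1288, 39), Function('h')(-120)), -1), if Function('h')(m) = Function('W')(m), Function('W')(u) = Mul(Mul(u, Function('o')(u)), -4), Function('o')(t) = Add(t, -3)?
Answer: Rational(-1, 109272) ≈ -9.1515e-6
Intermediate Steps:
Function('o')(t) = Add(-3, t)
Function('W')(u) = Mul(-4, u, Add(-3, u)) (Function('W')(u) = Mul(Mul(u, Add(-3, u)), -4) = Mul(-4, u, Add(-3, u)))
Function('h')(m) = Mul(4, m, Add(3, Mul(-1, m)))
Pow(Add(Mul(-1288, 39), Function('h')(-120)), -1) = Pow(Add(Mul(-1288, 39), Mul(4, -120, Add(3, Mul(-1, -120)))), -1) = Pow(Add(-50232, Mul(4, -120, Add(3, 120))), -1) = Pow(Add(-50232, Mul(4, -120, 123)), -1) = Pow(Add(-50232, -59040), -1) = Pow(-109272, -1) = Rational(-1, 109272)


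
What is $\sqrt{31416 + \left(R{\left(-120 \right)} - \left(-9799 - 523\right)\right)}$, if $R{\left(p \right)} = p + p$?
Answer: $\sqrt{41498} \approx 203.71$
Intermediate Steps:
$R{\left(p \right)} = 2 p$
$\sqrt{31416 + \left(R{\left(-120 \right)} - \left(-9799 - 523\right)\right)} = \sqrt{31416 + \left(2 \left(-120\right) - \left(-9799 - 523\right)\right)} = \sqrt{31416 - -10082} = \sqrt{31416 + \left(-240 + 10322\right)} = \sqrt{31416 + 10082} = \sqrt{41498}$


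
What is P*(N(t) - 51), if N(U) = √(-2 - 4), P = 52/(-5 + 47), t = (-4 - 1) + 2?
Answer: -442/7 + 26*I*√6/21 ≈ -63.143 + 3.0327*I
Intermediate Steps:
t = -3 (t = -5 + 2 = -3)
P = 26/21 (P = 52/42 = 52*(1/42) = 26/21 ≈ 1.2381)
N(U) = I*√6 (N(U) = √(-6) = I*√6)
P*(N(t) - 51) = 26*(I*√6 - 51)/21 = 26*(-51 + I*√6)/21 = -442/7 + 26*I*√6/21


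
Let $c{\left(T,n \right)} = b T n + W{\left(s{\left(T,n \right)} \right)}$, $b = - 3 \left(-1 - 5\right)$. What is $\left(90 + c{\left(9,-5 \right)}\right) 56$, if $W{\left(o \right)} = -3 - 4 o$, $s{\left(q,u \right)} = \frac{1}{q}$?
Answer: $- \frac{364616}{9} \approx -40513.0$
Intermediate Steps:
$b = 18$ ($b = \left(-3\right) \left(-6\right) = 18$)
$c{\left(T,n \right)} = -3 - \frac{4}{T} + 18 T n$ ($c{\left(T,n \right)} = 18 T n - \left(3 + \frac{4}{T}\right) = -3 - \frac{4}{T} + 18 T n$)
$\left(90 + c{\left(9,-5 \right)}\right) 56 = \left(90 - \left(3 + 810 + \frac{4}{9}\right)\right) 56 = \left(90 - \frac{7321}{9}\right) 56 = \left(- \frac{6511}{9}\right) 56 = - \frac{364616}{9}$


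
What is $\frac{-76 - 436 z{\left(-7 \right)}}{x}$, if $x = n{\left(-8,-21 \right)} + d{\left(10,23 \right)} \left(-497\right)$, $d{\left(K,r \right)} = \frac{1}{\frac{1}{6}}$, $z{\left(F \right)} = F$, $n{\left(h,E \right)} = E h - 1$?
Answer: $- \frac{2976}{2815} \approx -1.0572$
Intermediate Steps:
$n{\left(h,E \right)} = -1 + E h$
$d{\left(K,r \right)} = 6$ ($d{\left(K,r \right)} = \frac{1}{\frac{1}{6}} = 6$)
$x = -2815$ ($x = \left(-1 - -168\right) + 6 \left(-497\right) = \left(-1 + 168\right) - 2982 = 167 - 2982 = -2815$)
$\frac{-76 - 436 z{\left(-7 \right)}}{x} = \frac{-76 - -3052}{-2815} = \left(-76 + 3052\right) \left(- \frac{1}{2815}\right) = 2976 \left(- \frac{1}{2815}\right) = - \frac{2976}{2815}$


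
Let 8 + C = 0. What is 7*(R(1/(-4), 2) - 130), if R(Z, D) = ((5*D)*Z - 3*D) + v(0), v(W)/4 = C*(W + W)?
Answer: -1939/2 ≈ -969.50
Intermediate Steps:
C = -8 (C = -8 + 0 = -8)
v(W) = -64*W (v(W) = 4*(-8*(W + W)) = 4*(-16*W) = -64*W)
R(Z, D) = -3*D + 5*D*Z (R(Z, D) = ((5*D)*Z - 3*D) - 64*0 = (5*D*Z - 3*D) + 0 = (-3*D + 5*D*Z) + 0 = -3*D + 5*D*Z)
7*(R(1/(-4), 2) - 130) = 7*(2*(-3 + 5/(-4)) - 130) = 7*(2*(-3 + 5*(-¼)) - 130) = 7*(2*(-3 - 5/4) - 130) = 7*(2*(-17/4) - 130) = 7*(-17/2 - 130) = 7*(-277/2) = -1939/2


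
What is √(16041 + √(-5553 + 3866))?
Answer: √(16041 + I*√1687) ≈ 126.65 + 0.1621*I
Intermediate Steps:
√(16041 + √(-5553 + 3866)) = √(16041 + √(-1687)) = √(16041 + I*√1687)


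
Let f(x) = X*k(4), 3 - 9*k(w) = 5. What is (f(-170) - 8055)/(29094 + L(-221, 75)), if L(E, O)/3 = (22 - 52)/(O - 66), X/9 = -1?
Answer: -8053/29084 ≈ -0.27689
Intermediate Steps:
k(w) = -2/9 (k(w) = ⅓ - ⅑*5 = ⅓ - 5/9 = -2/9)
X = -9 (X = 9*(-1) = -9)
L(E, O) = -90/(-66 + O) (L(E, O) = 3*((22 - 52)/(O - 66)) = 3*(-30/(-66 + O)) = -90/(-66 + O))
f(x) = 2 (f(x) = -9*(-2/9) = 2)
(f(-170) - 8055)/(29094 + L(-221, 75)) = (2 - 8055)/(29094 - 90/(-66 + 75)) = -8053/(29094 - 90/9) = -8053/(29094 - 90*⅑) = -8053/(29094 - 10) = -8053/29084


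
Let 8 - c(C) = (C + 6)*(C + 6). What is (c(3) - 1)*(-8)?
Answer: 592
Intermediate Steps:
c(C) = 8 - (6 + C)² (c(C) = 8 - (C + 6)*(C + 6) = 8 - (6 + C)*(6 + C) = 8 - (6 + C)²)
(c(3) - 1)*(-8) = ((8 - (6 + 3)²) - 1)*(-8) = ((8 - 1*9²) - 1)*(-8) = ((8 - 1*81) - 1)*(-8) = ((8 - 81) - 1)*(-8) = (-73 - 1)*(-8) = -74*(-8) = 592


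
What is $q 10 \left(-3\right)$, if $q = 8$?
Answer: $-240$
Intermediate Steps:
$q 10 \left(-3\right) = 8 \cdot 10 \left(-3\right) = 80 \left(-3\right) = -240$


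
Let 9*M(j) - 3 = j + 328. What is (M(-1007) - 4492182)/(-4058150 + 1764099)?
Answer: 40430314/20646459 ≈ 1.9582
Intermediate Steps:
M(j) = 331/9 + j/9 (M(j) = ⅓ + (j + 328)/9 = ⅓ + (328 + j)/9 = ⅓ + (328/9 + j/9) = 331/9 + j/9)
(M(-1007) - 4492182)/(-4058150 + 1764099) = ((331/9 + (⅑)*(-1007)) - 4492182)/(-4058150 + 1764099) = ((331/9 - 1007/9) - 4492182)/(-2294051) = (-676/9 - 4492182)*(-1/2294051) = -40430314/9*(-1/2294051) = 40430314/20646459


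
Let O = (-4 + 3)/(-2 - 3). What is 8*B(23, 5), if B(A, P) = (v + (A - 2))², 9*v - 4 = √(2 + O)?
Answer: 1490048/405 + 3088*√55/405 ≈ 3735.7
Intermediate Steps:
O = ⅕ (O = -1/(-5) = -1*(-⅕) = ⅕ ≈ 0.20000)
v = 4/9 + √55/45 (v = 4/9 + √(2 + ⅕)/9 = 4/9 + √(11/5)/9 = 4/9 + (√55/5)/9 = 4/9 + √55/45 ≈ 0.60925)
B(A, P) = (-14/9 + A + √55/45)² (B(A, P) = ((4/9 + √55/45) + (A - 2))² = ((4/9 + √55/45) + (-2 + A))² = (-14/9 + A + √55/45)²)
8*B(23, 5) = 8*((-70 + √55 + 45*23)²/2025) = 8*((-70 + √55 + 1035)²/2025) = 8*((965 + √55)²/2025) = 8*(965 + √55)²/2025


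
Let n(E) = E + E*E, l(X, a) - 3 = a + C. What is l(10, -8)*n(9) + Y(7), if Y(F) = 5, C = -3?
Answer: -715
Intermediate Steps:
l(X, a) = a (l(X, a) = 3 + (a - 3) = 3 + (-3 + a) = a)
n(E) = E + E²
l(10, -8)*n(9) + Y(7) = -72*(1 + 9) + 5 = -72*10 + 5 = -8*90 + 5 = -720 + 5 = -715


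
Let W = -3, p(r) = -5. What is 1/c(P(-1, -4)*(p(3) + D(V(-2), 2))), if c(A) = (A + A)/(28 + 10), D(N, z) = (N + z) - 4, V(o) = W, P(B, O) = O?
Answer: 19/40 ≈ 0.47500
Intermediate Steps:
V(o) = -3
D(N, z) = -4 + N + z
c(A) = A/19 (c(A) = (2*A)/38 = (2*A)*(1/38) = A/19)
1/c(P(-1, -4)*(p(3) + D(V(-2), 2))) = 1/((-4*(-5 + (-4 - 3 + 2)))/19) = 1/((-4*(-5 - 5))/19) = 1/((-4*(-10))/19) = 1/((1/19)*40) = 1/(40/19) = 19/40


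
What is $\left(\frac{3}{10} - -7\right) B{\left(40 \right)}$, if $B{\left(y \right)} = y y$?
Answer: $11680$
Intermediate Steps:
$B{\left(y \right)} = y^{2}$
$\left(\frac{3}{10} - -7\right) B{\left(40 \right)} = \left(\frac{3}{10} - -7\right) 40^{2} = \left(3 \cdot \frac{1}{10} + 7\right) 1600 = \left(\frac{3}{10} + 7\right) 1600 = \frac{73}{10} \cdot 1600 = 11680$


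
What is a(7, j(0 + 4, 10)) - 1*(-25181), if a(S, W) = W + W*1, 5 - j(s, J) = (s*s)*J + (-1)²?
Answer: 24869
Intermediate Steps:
j(s, J) = 4 - J*s² (j(s, J) = 5 - ((s*s)*J + (-1)²) = 5 - (s²*J + 1) = 5 - (J*s² + 1) = 5 - (1 + J*s²) = 5 + (-1 - J*s²) = 4 - J*s²)
a(S, W) = 2*W (a(S, W) = W + W = 2*W)
a(7, j(0 + 4, 10)) - 1*(-25181) = 2*(4 - 1*10*(0 + 4)²) - 1*(-25181) = 2*(4 - 1*10*4²) + 25181 = 2*(4 - 1*10*16) + 25181 = 2*(4 - 160) + 25181 = 2*(-156) + 25181 = -312 + 25181 = 24869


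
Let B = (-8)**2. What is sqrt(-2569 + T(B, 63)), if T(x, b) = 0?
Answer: I*sqrt(2569) ≈ 50.685*I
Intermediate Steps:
B = 64
sqrt(-2569 + T(B, 63)) = sqrt(-2569 + 0) = sqrt(-2569) = I*sqrt(2569)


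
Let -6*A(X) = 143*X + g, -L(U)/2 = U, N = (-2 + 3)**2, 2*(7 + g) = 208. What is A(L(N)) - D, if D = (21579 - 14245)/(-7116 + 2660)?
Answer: 73849/2228 ≈ 33.146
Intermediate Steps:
g = 97 (g = -7 + (1/2)*208 = -7 + 104 = 97)
N = 1 (N = 1**2 = 1)
L(U) = -2*U
D = -3667/2228 (D = 7334/(-4456) = 7334*(-1/4456) = -3667/2228 ≈ -1.6459)
A(X) = -97/6 - 143*X/6 (A(X) = -(143*X + 97)/6 = -(97 + 143*X)/6 = -97/6 - 143*X/6)
A(L(N)) - D = (-97/6 - (-143)/3) - 1*(-3667/2228) = (-97/6 - 143/6*(-2)) + 3667/2228 = (-97/6 + 143/3) + 3667/2228 = 63/2 + 3667/2228 = 73849/2228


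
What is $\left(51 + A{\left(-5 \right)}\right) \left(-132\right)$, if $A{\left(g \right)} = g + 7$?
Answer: $-6996$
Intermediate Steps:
$A{\left(g \right)} = 7 + g$
$\left(51 + A{\left(-5 \right)}\right) \left(-132\right) = \left(51 + \left(7 - 5\right)\right) \left(-132\right) = \left(51 + 2\right) \left(-132\right) = 53 \left(-132\right) = -6996$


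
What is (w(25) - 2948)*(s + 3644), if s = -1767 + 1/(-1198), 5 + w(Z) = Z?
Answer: -3292016280/599 ≈ -5.4959e+6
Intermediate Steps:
w(Z) = -5 + Z
s = -2116867/1198 (s = -1767 - 1/1198 = -2116867/1198 ≈ -1767.0)
(w(25) - 2948)*(s + 3644) = ((-5 + 25) - 2948)*(-2116867/1198 + 3644) = (20 - 2948)*(2248645/1198) = -2928*2248645/1198 = -3292016280/599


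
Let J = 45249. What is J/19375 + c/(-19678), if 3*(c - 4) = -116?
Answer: 1336622233/571891875 ≈ 2.3372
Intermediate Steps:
c = -104/3 (c = 4 + (⅓)*(-116) = 4 - 116/3 = -104/3 ≈ -34.667)
J/19375 + c/(-19678) = 45249/19375 - 104/3/(-19678) = 45249*(1/19375) - 104/3*(-1/19678) = 45249/19375 + 52/29517 = 1336622233/571891875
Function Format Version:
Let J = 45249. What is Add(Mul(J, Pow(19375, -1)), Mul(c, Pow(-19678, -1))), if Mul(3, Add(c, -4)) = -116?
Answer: Rational(1336622233, 571891875) ≈ 2.3372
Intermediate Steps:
c = Rational(-104, 3) (c = Add(4, Mul(Rational(1, 3), -116)) = Add(4, Rational(-116, 3)) = Rational(-104, 3) ≈ -34.667)
Add(Mul(J, Pow(19375, -1)), Mul(c, Pow(-19678, -1))) = Add(Mul(45249, Pow(19375, -1)), Mul(Rational(-104, 3), Pow(-19678, -1))) = Add(Mul(45249, Rational(1, 19375)), Mul(Rational(-104, 3), Rational(-1, 19678))) = Add(Rational(45249, 19375), Rational(52, 29517)) = Rational(1336622233, 571891875)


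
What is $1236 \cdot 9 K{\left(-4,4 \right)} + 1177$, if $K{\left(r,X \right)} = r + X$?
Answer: $1177$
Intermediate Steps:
$K{\left(r,X \right)} = X + r$
$1236 \cdot 9 K{\left(-4,4 \right)} + 1177 = 1236 \cdot 9 \left(4 - 4\right) + 1177 = 1236 \cdot 9 \cdot 0 + 1177 = 1236 \cdot 0 + 1177 = 0 + 1177 = 1177$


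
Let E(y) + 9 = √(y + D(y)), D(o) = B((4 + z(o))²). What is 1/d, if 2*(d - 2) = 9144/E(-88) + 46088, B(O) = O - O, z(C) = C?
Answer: 642271/14647211862 + 254*I*√22/2441201977 ≈ 4.3849e-5 + 4.8802e-7*I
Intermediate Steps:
B(O) = 0
D(o) = 0
E(y) = -9 + √y (E(y) = -9 + √(y + 0) = -9 + √y)
d = 23046 + 4572/(-9 + 2*I*√22) (d = 2 + (9144/(-9 + √(-88)) + 46088)/2 = 2 + (9144/(-9 + 2*I*√22) + 46088)/2 = 2 + (46088 + 9144/(-9 + 2*I*√22))/2 = 2 + (23044 + 4572/(-9 + 2*I*√22)) = 23046 + 4572/(-9 + 2*I*√22) ≈ 22803.0 - 253.78*I)
1/d = 1/(3853626/169 - 9144*I*√22/169)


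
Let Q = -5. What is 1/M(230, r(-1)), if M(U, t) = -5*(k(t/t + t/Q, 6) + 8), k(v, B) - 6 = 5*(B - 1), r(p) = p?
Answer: -1/195 ≈ -0.0051282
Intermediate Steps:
k(v, B) = 1 + 5*B (k(v, B) = 6 + 5*(B - 1) = 6 + 5*(-1 + B) = 6 + (-5 + 5*B) = 1 + 5*B)
M(U, t) = -195 (M(U, t) = -5*((1 + 5*6) + 8) = -5*((1 + 30) + 8) = -5*(31 + 8) = -5*39 = -195)
1/M(230, r(-1)) = 1/(-195) = -1/195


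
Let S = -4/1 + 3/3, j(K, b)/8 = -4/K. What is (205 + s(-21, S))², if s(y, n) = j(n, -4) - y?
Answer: 504100/9 ≈ 56011.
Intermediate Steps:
j(K, b) = -32/K (j(K, b) = 8*(-4/K) = -32/K)
S = -3 (S = -4*1 + 3*(⅓) = -4 + 1 = -3)
s(y, n) = -y - 32/n (s(y, n) = -32/n - y = -y - 32/n)
(205 + s(-21, S))² = (205 + (-1*(-21) - 32/(-3)))² = (205 + (21 - 32*(-⅓)))² = (205 + (21 + 32/3))² = (205 + 95/3)² = (710/3)² = 504100/9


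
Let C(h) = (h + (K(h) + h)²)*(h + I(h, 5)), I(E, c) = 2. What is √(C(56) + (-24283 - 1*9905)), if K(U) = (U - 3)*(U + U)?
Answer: 6*√57844577 ≈ 45633.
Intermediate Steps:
K(U) = 2*U*(-3 + U) (K(U) = (-3 + U)*(2*U) = 2*U*(-3 + U))
C(h) = (2 + h)*(h + (h + 2*h*(-3 + h))²) (C(h) = (h + (2*h*(-3 + h) + h)²)*(h + 2) = (h + (h + 2*h*(-3 + h))²)*(2 + h) = (2 + h)*(h + (h + 2*h*(-3 + h))²))
√(C(56) + (-24283 - 1*9905)) = √(56*(2 - 15*56² - 12*56³ + 4*56⁴ + 51*56) + (-24283 - 1*9905)) = √(56*(2 - 15*3136 - 12*175616 + 4*9834496 + 2856) + (-24283 - 9905)) = √(56*(2 - 47040 - 2107392 + 39337984 + 2856) - 34188) = √(56*37186410 - 34188) = √(2082438960 - 34188) = √2082404772 = 6*√57844577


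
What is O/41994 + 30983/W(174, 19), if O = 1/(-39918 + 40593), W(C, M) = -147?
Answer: -292747522901/1388951550 ≈ -210.77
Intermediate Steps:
O = 1/675 ≈ 0.0014815
O/41994 + 30983/W(174, 19) = (1/675)/41994 + 30983/(-147) = (1/675)*(1/41994) + 30983*(-1/147) = 1/28345950 - 30983/147 = -292747522901/1388951550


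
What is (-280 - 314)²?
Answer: 352836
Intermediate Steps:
(-280 - 314)² = (-594)² = 352836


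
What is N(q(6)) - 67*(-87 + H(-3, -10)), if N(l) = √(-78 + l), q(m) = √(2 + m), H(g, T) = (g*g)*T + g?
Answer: 12060 + √(-78 + 2*√2) ≈ 12060.0 + 8.6702*I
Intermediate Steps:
H(g, T) = g + T*g² (H(g, T) = g²*T + g = T*g² + g = g + T*g²)
N(q(6)) - 67*(-87 + H(-3, -10)) = √(-78 + √(2 + 6)) - 67*(-87 - 3*(1 - 10*(-3))) = √(-78 + √8) - 67*(-87 - 3*(1 + 30)) = √(-78 + 2*√2) - 67*(-87 - 3*31) = √(-78 + 2*√2) - 67*(-87 - 93) = √(-78 + 2*√2) - 67*(-180) = √(-78 + 2*√2) - 1*(-12060) = √(-78 + 2*√2) + 12060 = 12060 + √(-78 + 2*√2)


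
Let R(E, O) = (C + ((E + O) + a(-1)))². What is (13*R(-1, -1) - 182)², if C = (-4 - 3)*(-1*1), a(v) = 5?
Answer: 1249924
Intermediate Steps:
C = 7 (C = -7*(-1) = 7)
R(E, O) = (12 + E + O)² (R(E, O) = (7 + ((E + O) + 5))² = (7 + (5 + E + O))² = (12 + E + O)²)
(13*R(-1, -1) - 182)² = (13*(12 - 1 - 1)² - 182)² = (13*10² - 182)² = (13*100 - 182)² = (1300 - 182)² = 1118² = 1249924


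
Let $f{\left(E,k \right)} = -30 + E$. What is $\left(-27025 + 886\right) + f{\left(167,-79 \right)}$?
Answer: $-26002$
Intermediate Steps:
$\left(-27025 + 886\right) + f{\left(167,-79 \right)} = \left(-27025 + 886\right) + \left(-30 + 167\right) = -26139 + 137 = -26002$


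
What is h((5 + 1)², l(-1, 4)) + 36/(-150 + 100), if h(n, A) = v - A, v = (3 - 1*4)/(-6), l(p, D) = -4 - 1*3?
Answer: 967/150 ≈ 6.4467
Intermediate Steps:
l(p, D) = -7 (l(p, D) = -4 - 3 = -7)
v = ⅙ (v = (3 - 4)*(-⅙) = -1*(-⅙) = ⅙ ≈ 0.16667)
h(n, A) = ⅙ - A
h((5 + 1)², l(-1, 4)) + 36/(-150 + 100) = (⅙ - 1*(-7)) + 36/(-150 + 100) = (⅙ + 7) + 36/(-50) = 43/6 + 36*(-1/50) = 43/6 - 18/25 = 967/150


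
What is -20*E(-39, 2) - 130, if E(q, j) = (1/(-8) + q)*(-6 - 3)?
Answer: -14345/2 ≈ -7172.5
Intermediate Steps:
E(q, j) = 9/8 - 9*q (E(q, j) = (-1/8 + q)*(-9) = 9/8 - 9*q)
-20*E(-39, 2) - 130 = -20*(9/8 - 9*(-39)) - 130 = -20*(9/8 + 351) - 130 = -20*2817/8 - 130 = -14085/2 - 130 = -14345/2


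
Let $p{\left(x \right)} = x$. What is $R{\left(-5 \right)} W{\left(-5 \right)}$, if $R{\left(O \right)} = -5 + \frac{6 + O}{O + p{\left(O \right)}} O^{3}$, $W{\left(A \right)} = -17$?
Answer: $- \frac{255}{2} \approx -127.5$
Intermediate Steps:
$R{\left(O \right)} = -5 + \frac{O^{2} \left(6 + O\right)}{2}$ ($R{\left(O \right)} = -5 + \frac{6 + O}{O + O} O^{3} = -5 + \frac{6 + O}{2 O} O^{3} = -5 + \frac{O^{2} \left(6 + O\right)}{2}$)
$R{\left(-5 \right)} W{\left(-5 \right)} = \left(-5 + \frac{\left(-5\right)^{3}}{2} + 3 \left(-5\right)^{2}\right) \left(-17\right) = \left(-5 + \frac{1}{2} \left(-125\right) + 3 \cdot 25\right) \left(-17\right) = \left(-5 - \frac{125}{2} + 75\right) \left(-17\right) = \frac{15}{2} \left(-17\right) = - \frac{255}{2}$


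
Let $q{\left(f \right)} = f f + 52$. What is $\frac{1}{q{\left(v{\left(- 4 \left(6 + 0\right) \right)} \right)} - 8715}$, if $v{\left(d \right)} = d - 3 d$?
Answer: $- \frac{1}{6359} \approx -0.00015726$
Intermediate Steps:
$v{\left(d \right)} = - 2 d$
$q{\left(f \right)} = 52 + f^{2}$ ($q{\left(f \right)} = f^{2} + 52 = 52 + f^{2}$)
$\frac{1}{q{\left(v{\left(- 4 \left(6 + 0\right) \right)} \right)} - 8715} = \frac{1}{\left(52 + \left(- 2 \left(- 4 \left(6 + 0\right)\right)\right)^{2}\right) - 8715} = \frac{1}{\left(52 + \left(- 2 \left(\left(-4\right) 6\right)\right)^{2}\right) - 8715} = \frac{1}{\left(52 + \left(\left(-2\right) \left(-24\right)\right)^{2}\right) - 8715} = \frac{1}{\left(52 + 48^{2}\right) - 8715} = \frac{1}{\left(52 + 2304\right) - 8715} = \frac{1}{2356 - 8715} = \frac{1}{-6359} = - \frac{1}{6359}$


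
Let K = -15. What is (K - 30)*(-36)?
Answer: 1620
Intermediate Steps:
(K - 30)*(-36) = (-15 - 30)*(-36) = -45*(-36) = 1620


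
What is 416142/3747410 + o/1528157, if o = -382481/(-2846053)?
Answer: 904946400358146896/8149147417372329305 ≈ 0.11105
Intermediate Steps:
o = 382481/2846053 (o = -382481*(-1/2846053) = 382481/2846053 ≈ 0.13439)
416142/3747410 + o/1528157 = 416142/3747410 + (382481/2846053)/1528157 = 416142*(1/3747410) + (382481/2846053)*(1/1528157) = 208071/1873705 + 382481/4349215814321 = 904946400358146896/8149147417372329305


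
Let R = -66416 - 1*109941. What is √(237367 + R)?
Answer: √61010 ≈ 247.00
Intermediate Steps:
R = -176357 (R = -66416 - 109941 = -176357)
√(237367 + R) = √(237367 - 176357) = √61010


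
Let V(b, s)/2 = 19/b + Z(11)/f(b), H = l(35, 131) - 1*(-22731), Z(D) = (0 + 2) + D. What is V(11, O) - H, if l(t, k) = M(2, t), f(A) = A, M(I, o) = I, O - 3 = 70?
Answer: -249999/11 ≈ -22727.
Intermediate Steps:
O = 73 (O = 3 + 70 = 73)
Z(D) = 2 + D
l(t, k) = 2
H = 22733 (H = 2 - 1*(-22731) = 2 + 22731 = 22733)
V(b, s) = 64/b (V(b, s) = 2*(19/b + (2 + 11)/b) = 2*(19/b + 13/b) = 2*(32/b) = 64/b)
V(11, O) - H = 64/11 - 1*22733 = 64*(1/11) - 22733 = 64/11 - 22733 = -249999/11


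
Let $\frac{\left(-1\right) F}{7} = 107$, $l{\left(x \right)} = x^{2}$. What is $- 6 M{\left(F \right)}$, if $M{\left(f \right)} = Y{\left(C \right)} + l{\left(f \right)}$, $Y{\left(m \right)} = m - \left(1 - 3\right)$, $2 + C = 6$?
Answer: $-3366042$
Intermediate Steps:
$C = 4$ ($C = -2 + 6 = 4$)
$F = -749$ ($F = \left(-7\right) 107 = -749$)
$Y{\left(m \right)} = 2 + m$ ($Y{\left(m \right)} = m - -2 = m + \left(-1 + 3\right) = m + 2 = 2 + m$)
$M{\left(f \right)} = 6 + f^{2}$ ($M{\left(f \right)} = \left(2 + 4\right) + f^{2} = 6 + f^{2}$)
$- 6 M{\left(F \right)} = - 6 \left(6 + \left(-749\right)^{2}\right) = - 6 \left(6 + 561001\right) = \left(-6\right) 561007 = -3366042$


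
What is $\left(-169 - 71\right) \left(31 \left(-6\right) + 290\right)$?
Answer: $-24960$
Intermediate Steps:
$\left(-169 - 71\right) \left(31 \left(-6\right) + 290\right) = \left(-169 - 71\right) \left(-186 + 290\right) = \left(-240\right) 104 = -24960$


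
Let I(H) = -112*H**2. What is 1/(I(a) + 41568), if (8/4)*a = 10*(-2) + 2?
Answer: 1/32496 ≈ 3.0773e-5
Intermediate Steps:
a = -9 (a = (10*(-2) + 2)/2 = (-20 + 2)/2 = (1/2)*(-18) = -9)
1/(I(a) + 41568) = 1/(-112*(-9)**2 + 41568) = 1/(-112*81 + 41568) = 1/(-9072 + 41568) = 1/32496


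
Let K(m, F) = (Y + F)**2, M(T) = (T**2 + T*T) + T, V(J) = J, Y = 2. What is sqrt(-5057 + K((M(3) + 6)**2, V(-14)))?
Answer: 17*I*sqrt(17) ≈ 70.093*I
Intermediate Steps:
M(T) = T + 2*T**2 (M(T) = (T**2 + T**2) + T = 2*T**2 + T = T + 2*T**2)
K(m, F) = (2 + F)**2
sqrt(-5057 + K((M(3) + 6)**2, V(-14))) = sqrt(-5057 + (2 - 14)**2) = sqrt(-5057 + (-12)**2) = sqrt(-5057 + 144) = sqrt(-4913) = 17*I*sqrt(17)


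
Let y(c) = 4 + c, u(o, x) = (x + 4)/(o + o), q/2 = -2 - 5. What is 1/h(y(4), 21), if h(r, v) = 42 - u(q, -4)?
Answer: 1/42 ≈ 0.023810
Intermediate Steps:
q = -14 (q = 2*(-2 - 5) = 2*(-7) = -14)
u(o, x) = (4 + x)/(2*o) (u(o, x) = (4 + x)/((2*o)) = (4 + x)*(1/(2*o)) = (4 + x)/(2*o))
h(r, v) = 42 (h(r, v) = 42 - (4 - 4)/(2*(-14)) = 42 - (-1)*0/(2*14) = 42 - 1*0 = 42 + 0 = 42)
1/h(y(4), 21) = 1/42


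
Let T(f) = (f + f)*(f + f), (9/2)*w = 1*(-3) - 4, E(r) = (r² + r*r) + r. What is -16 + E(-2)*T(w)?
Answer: 1136/27 ≈ 42.074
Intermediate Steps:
E(r) = r + 2*r² (E(r) = (r² + r²) + r = 2*r² + r = r + 2*r²)
w = -14/9 (w = 2*(1*(-3) - 4)/9 = 2*(-3 - 4)/9 = (2/9)*(-7) = -14/9 ≈ -1.5556)
T(f) = 4*f² (T(f) = (2*f)*(2*f) = 4*f²)
-16 + E(-2)*T(w) = -16 + (-2*(1 + 2*(-2)))*(4*(-14/9)²) = -16 + (-2*(1 - 4))*(4*(196/81)) = -16 - 2*(-3)*(784/81) = -16 + 6*(784/81) = -16 + 1568/27 = 1136/27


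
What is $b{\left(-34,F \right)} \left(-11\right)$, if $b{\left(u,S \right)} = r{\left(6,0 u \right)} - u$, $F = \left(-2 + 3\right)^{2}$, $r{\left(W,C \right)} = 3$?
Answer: $-407$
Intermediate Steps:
$F = 1$ ($F = 1^{2} = 1$)
$b{\left(u,S \right)} = 3 - u$
$b{\left(-34,F \right)} \left(-11\right) = \left(3 - -34\right) \left(-11\right) = \left(3 + 34\right) \left(-11\right) = 37 \left(-11\right) = -407$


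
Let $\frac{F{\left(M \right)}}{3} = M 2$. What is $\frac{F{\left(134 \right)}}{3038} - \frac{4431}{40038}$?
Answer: $\frac{3121529}{20272574} \approx 0.15398$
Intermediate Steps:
$F{\left(M \right)} = 6 M$ ($F{\left(M \right)} = 3 M 2 = 3 \cdot 2 M = 6 M$)
$\frac{F{\left(134 \right)}}{3038} - \frac{4431}{40038} = \frac{6 \cdot 134}{3038} - \frac{4431}{40038} = 804 \cdot \frac{1}{3038} - \frac{1477}{13346} = \frac{402}{1519} - \frac{1477}{13346} = \frac{3121529}{20272574}$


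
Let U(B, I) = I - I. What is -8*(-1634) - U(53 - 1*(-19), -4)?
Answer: 13072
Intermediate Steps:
U(B, I) = 0
-8*(-1634) - U(53 - 1*(-19), -4) = -8*(-1634) - 1*0 = 13072 + 0 = 13072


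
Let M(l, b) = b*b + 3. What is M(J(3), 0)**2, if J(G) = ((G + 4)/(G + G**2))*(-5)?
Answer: 9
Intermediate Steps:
J(G) = -5*(4 + G)/(G + G**2) (J(G) = ((4 + G)/(G + G**2))*(-5) = -5*(4 + G)/(G + G**2))
M(l, b) = 3 + b**2 (M(l, b) = b**2 + 3 = 3 + b**2)
M(J(3), 0)**2 = (3 + 0**2)**2 = (3 + 0)**2 = 3**2 = 9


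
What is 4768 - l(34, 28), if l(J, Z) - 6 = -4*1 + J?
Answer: 4732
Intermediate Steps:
l(J, Z) = 2 + J (l(J, Z) = 6 + (-4*1 + J) = 6 + (-4 + J) = 2 + J)
4768 - l(34, 28) = 4768 - (2 + 34) = 4768 - 1*36 = 4768 - 36 = 4732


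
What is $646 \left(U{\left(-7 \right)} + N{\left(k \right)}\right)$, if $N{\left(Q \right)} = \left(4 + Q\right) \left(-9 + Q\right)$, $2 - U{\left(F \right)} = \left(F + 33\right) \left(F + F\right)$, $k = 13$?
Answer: $280364$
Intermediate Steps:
$U{\left(F \right)} = 2 - 2 F \left(33 + F\right)$ ($U{\left(F \right)} = 2 - \left(F + 33\right) \left(F + F\right) = 2 - \left(33 + F\right) 2 F = 2 - 2 F \left(33 + F\right)$)
$N{\left(Q \right)} = \left(-9 + Q\right) \left(4 + Q\right)$
$646 \left(U{\left(-7 \right)} + N{\left(k \right)}\right) = 646 \left(\left(2 - -462 - 2 \left(-7\right)^{2}\right) - \left(101 - 169\right)\right) = 646 \left(\left(2 + 462 - 98\right) - -68\right) = 646 \left(\left(2 + 462 - 98\right) + 68\right) = 646 \left(366 + 68\right) = 646 \cdot 434 = 280364$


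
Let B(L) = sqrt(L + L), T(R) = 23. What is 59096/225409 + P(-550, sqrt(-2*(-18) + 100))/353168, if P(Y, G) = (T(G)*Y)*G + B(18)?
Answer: 10436084291/39803622856 - 6325*sqrt(34)/88292 ≈ -0.15552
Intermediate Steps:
B(L) = sqrt(2)*sqrt(L) (B(L) = sqrt(2*L) = sqrt(2)*sqrt(L))
P(Y, G) = 6 + 23*G*Y (P(Y, G) = (23*Y)*G + sqrt(2)*sqrt(18) = 23*G*Y + sqrt(2)*(3*sqrt(2)) = 23*G*Y + 6 = 6 + 23*G*Y)
59096/225409 + P(-550, sqrt(-2*(-18) + 100))/353168 = 59096/225409 + (6 + 23*sqrt(-2*(-18) + 100)*(-550))/353168 = 59096*(1/225409) + (6 + 23*sqrt(36 + 100)*(-550))*(1/353168) = 59096/225409 + (6 + 23*sqrt(136)*(-550))*(1/353168) = 59096/225409 + (6 + 23*(2*sqrt(34))*(-550))*(1/353168) = 59096/225409 + (6 - 25300*sqrt(34))*(1/353168) = 59096/225409 + (3/176584 - 6325*sqrt(34)/88292) = 10436084291/39803622856 - 6325*sqrt(34)/88292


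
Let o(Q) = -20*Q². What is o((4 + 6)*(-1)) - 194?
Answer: -2194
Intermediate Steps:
o((4 + 6)*(-1)) - 194 = -20*(4 + 6)² - 194 = -20*(10*(-1))² - 194 = -20*(-10)² - 194 = -20*100 - 194 = -2000 - 194 = -2194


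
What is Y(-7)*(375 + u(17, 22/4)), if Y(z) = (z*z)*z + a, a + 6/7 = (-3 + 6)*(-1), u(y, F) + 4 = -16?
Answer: -861940/7 ≈ -1.2313e+5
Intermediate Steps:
u(y, F) = -20 (u(y, F) = -4 - 16 = -20)
a = -27/7 (a = -6/7 + (-3 + 6)*(-1) = -6/7 + 3*(-1) = -6/7 - 3 = -27/7 ≈ -3.8571)
Y(z) = -27/7 + z³ (Y(z) = (z*z)*z - 27/7 = z²*z - 27/7 = z³ - 27/7 = -27/7 + z³)
Y(-7)*(375 + u(17, 22/4)) = (-27/7 + (-7)³)*(375 - 20) = (-27/7 - 343)*355 = -2428/7*355 = -861940/7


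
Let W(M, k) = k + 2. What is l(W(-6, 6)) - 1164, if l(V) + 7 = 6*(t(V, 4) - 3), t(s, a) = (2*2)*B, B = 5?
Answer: -1069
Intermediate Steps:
t(s, a) = 20 (t(s, a) = (2*2)*5 = 4*5 = 20)
W(M, k) = 2 + k
l(V) = 95 (l(V) = -7 + 6*(20 - 3) = -7 + 6*17 = -7 + 102 = 95)
l(W(-6, 6)) - 1164 = 95 - 1164 = -1069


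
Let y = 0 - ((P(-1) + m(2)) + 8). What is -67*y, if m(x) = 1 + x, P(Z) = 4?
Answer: 1005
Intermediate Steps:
y = -15 (y = 0 - ((4 + (1 + 2)) + 8) = 0 - ((4 + 3) + 8) = 0 - (7 + 8) = 0 - 1*15 = 0 - 15 = -15)
-67*y = -67*(-15) = 1005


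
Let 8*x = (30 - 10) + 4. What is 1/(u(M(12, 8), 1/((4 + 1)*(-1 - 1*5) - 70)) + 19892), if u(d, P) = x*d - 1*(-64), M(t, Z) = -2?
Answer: 1/19950 ≈ 5.0125e-5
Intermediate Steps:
x = 3 (x = ((30 - 10) + 4)/8 = (20 + 4)/8 = (⅛)*24 = 3)
u(d, P) = 64 + 3*d (u(d, P) = 3*d - 1*(-64) = 3*d + 64 = 64 + 3*d)
1/(u(M(12, 8), 1/((4 + 1)*(-1 - 1*5) - 70)) + 19892) = 1/((64 + 3*(-2)) + 19892) = 1/((64 - 6) + 19892) = 1/(58 + 19892) = 1/19950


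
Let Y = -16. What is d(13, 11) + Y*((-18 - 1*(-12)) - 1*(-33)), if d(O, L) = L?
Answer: -421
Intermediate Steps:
d(13, 11) + Y*((-18 - 1*(-12)) - 1*(-33)) = 11 - 16*((-18 - 1*(-12)) - 1*(-33)) = 11 - 16*((-18 + 12) + 33) = 11 - 16*(-6 + 33) = 11 - 16*27 = 11 - 432 = -421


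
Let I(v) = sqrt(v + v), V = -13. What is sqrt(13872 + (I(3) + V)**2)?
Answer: sqrt(14047 - 26*sqrt(6)) ≈ 118.25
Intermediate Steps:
I(v) = sqrt(2)*sqrt(v) (I(v) = sqrt(2*v) = sqrt(2)*sqrt(v))
sqrt(13872 + (I(3) + V)**2) = sqrt(13872 + (sqrt(2)*sqrt(3) - 13)**2) = sqrt(13872 + (sqrt(6) - 13)**2) = sqrt(13872 + (-13 + sqrt(6))**2)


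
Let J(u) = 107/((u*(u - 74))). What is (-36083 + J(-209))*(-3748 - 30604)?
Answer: 3858635577952/3113 ≈ 1.2395e+9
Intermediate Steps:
J(u) = 107/(u*(-74 + u)) (J(u) = 107/((u*(-74 + u))) = 107*(1/(u*(-74 + u))) = 107/(u*(-74 + u)))
(-36083 + J(-209))*(-3748 - 30604) = (-36083 + 107/(-209*(-74 - 209)))*(-3748 - 30604) = (-36083 + 107*(-1/209)/(-283))*(-34352) = (-36083 + 107*(-1/209)*(-1/283))*(-34352) = (-36083 + 107/59147)*(-34352) = -2134201094/59147*(-34352) = 3858635577952/3113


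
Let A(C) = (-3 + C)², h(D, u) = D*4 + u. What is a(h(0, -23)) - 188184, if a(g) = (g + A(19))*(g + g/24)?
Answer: -4650391/24 ≈ -1.9377e+5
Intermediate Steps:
h(D, u) = u + 4*D (h(D, u) = 4*D + u = u + 4*D)
a(g) = 25*g*(256 + g)/24 (a(g) = (g + (-3 + 19)²)*(g + g/24) = (g + 16²)*(g + g*(1/24)) = (g + 256)*(g + g/24) = (256 + g)*(25*g/24) = 25*g*(256 + g)/24)
a(h(0, -23)) - 188184 = 25*(-23 + 4*0)*(256 + (-23 + 4*0))/24 - 188184 = 25*(-23 + 0)*(256 + (-23 + 0))/24 - 188184 = (25/24)*(-23)*(256 - 23) - 188184 = (25/24)*(-23)*233 - 188184 = -133975/24 - 188184 = -4650391/24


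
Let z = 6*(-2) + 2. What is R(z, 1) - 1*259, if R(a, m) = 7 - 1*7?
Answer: -259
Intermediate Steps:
z = -10 (z = -12 + 2 = -10)
R(a, m) = 0 (R(a, m) = 7 - 7 = 0)
R(z, 1) - 1*259 = 0 - 1*259 = 0 - 259 = -259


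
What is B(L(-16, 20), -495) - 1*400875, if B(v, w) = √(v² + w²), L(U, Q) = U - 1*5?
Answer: -400875 + 3*√27274 ≈ -4.0038e+5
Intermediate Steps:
L(U, Q) = -5 + U (L(U, Q) = U - 5 = -5 + U)
B(L(-16, 20), -495) - 1*400875 = √((-5 - 16)² + (-495)²) - 1*400875 = √((-21)² + 245025) - 400875 = √(441 + 245025) - 400875 = √245466 - 400875 = 3*√27274 - 400875 = -400875 + 3*√27274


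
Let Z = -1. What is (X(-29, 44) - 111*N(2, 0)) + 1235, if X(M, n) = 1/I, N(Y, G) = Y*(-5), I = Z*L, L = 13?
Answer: 30484/13 ≈ 2344.9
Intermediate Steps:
I = -13 (I = -1*13 = -13)
N(Y, G) = -5*Y
X(M, n) = -1/13 (X(M, n) = 1/(-13) = -1/13)
(X(-29, 44) - 111*N(2, 0)) + 1235 = (-1/13 - (-555)*2) + 1235 = (-1/13 - 111*(-10)) + 1235 = (-1/13 + 1110) + 1235 = 14429/13 + 1235 = 30484/13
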